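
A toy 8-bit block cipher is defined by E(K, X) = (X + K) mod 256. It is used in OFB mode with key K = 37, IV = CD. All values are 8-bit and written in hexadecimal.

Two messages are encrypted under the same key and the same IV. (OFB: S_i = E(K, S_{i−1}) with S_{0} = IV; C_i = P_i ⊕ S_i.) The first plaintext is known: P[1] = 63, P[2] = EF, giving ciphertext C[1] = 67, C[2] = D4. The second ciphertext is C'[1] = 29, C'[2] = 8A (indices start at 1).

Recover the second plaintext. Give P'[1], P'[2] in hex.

P'[1] = 2D, P'[2] = B1

In OFB with a reused IV, both messages share the same keystream S_i, so C_i ⊕ C'_i = P_i ⊕ P'_i and thus P'_i = P_i ⊕ C_i ⊕ C'_i.
P'[1]: 63 ⊕ 67 ⊕ 29 = 2D.
P'[2]: EF ⊕ D4 ⊕ 8A = B1.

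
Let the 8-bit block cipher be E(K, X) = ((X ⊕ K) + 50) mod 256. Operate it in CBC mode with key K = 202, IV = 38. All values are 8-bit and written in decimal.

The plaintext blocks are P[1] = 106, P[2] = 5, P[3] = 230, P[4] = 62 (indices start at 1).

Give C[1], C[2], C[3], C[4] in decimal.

CBC encryption: C_i = E(K, P_i ⊕ C_{i−1}), with C_{0} = IV.
C[1]: P[1] ⊕ 38 = 76; E(K, 76) = 184.
C[2]: P[2] ⊕ 184 = 189; E(K, 189) = 169.
C[3]: P[3] ⊕ 169 = 79; E(K, 79) = 183.
C[4]: P[4] ⊕ 183 = 137; E(K, 137) = 117.

C[1] = 184, C[2] = 169, C[3] = 183, C[4] = 117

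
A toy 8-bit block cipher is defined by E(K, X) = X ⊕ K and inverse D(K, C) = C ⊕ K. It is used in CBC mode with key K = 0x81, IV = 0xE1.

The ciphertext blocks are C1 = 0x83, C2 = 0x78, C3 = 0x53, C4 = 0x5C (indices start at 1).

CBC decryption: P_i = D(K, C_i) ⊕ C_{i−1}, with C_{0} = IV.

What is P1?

P1 = 0xE3

P1: D(K, 0x83) = 0x02; 0x02 ⊕ 0xE1 = 0xE3.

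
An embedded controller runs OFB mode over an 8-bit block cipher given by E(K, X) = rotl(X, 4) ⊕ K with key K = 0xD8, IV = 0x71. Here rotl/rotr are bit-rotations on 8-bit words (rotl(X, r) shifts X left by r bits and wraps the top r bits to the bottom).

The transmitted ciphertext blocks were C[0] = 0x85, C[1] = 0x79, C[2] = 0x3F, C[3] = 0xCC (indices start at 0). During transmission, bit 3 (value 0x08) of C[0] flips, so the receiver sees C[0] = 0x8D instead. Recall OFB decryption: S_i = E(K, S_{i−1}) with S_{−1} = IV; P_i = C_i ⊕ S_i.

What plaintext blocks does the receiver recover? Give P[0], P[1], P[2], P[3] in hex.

P[0] = 0x42, P[1] = 0x5D, P[2] = 0xA5, P[3] = 0xBD

Only C[0] changed, to 0x8D. In OFB, a change in C_i flips the same bit in P_i only; the keystream is unaffected. Decrypting the received ciphertext:
P[0]: S = E(K, 0x71) = 0xCF; 0x8D ⊕ 0xCF = 0x42.
P[1]: S = E(K, 0xCF) = 0x24; 0x79 ⊕ 0x24 = 0x5D.
P[2]: S = E(K, 0x24) = 0x9A; 0x3F ⊕ 0x9A = 0xA5.
P[3]: S = E(K, 0x9A) = 0x71; 0xCC ⊕ 0x71 = 0xBD.
Blocks that differ from the original plaintext: P[0].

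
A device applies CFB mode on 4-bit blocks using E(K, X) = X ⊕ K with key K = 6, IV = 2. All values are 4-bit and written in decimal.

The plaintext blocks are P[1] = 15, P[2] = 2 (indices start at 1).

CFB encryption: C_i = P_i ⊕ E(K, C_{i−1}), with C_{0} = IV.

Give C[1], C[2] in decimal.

C[1]: E(K, 2) = 4; 15 ⊕ 4 = 11.
C[2]: E(K, 11) = 13; 2 ⊕ 13 = 15.

C[1] = 11, C[2] = 15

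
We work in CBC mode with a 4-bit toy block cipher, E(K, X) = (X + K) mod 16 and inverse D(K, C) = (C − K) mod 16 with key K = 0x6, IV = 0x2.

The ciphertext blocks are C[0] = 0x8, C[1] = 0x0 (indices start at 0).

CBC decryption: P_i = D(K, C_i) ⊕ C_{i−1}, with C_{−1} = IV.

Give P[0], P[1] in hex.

P[0] = 0x0, P[1] = 0x2

P[0]: D(K, 0x8) = 0x2; 0x2 ⊕ 0x2 = 0x0.
P[1]: D(K, 0x0) = 0xA; 0xA ⊕ 0x8 = 0x2.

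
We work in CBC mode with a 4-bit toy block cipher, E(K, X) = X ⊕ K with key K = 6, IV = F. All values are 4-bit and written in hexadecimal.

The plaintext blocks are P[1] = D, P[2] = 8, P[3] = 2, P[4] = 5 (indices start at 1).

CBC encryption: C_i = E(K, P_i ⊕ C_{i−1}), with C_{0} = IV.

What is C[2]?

C[1]: P[1] ⊕ F = 2; E(K, 2) = 4.
C[2]: P[2] ⊕ 4 = C; E(K, C) = A.

C[2] = A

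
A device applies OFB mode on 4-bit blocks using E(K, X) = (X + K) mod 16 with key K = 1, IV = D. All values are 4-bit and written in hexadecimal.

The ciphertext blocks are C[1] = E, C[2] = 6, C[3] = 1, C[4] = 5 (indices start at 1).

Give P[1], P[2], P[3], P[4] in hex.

OFB decryption: S_i = E(K, S_{i−1}) with S_{0} = IV; P_i = C_i ⊕ S_i.
P[1]: S = E(K, D) = E; E ⊕ E = 0.
P[2]: S = E(K, E) = F; 6 ⊕ F = 9.
P[3]: S = E(K, F) = 0; 1 ⊕ 0 = 1.
P[4]: S = E(K, 0) = 1; 5 ⊕ 1 = 4.

P[1] = 0, P[2] = 9, P[3] = 1, P[4] = 4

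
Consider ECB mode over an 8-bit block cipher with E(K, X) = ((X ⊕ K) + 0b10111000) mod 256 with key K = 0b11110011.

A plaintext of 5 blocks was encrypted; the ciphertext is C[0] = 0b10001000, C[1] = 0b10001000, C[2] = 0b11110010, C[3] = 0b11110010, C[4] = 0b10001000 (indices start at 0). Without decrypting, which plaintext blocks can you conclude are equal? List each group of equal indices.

ECB encrypts each block independently with the same key, so equal ciphertext blocks imply equal plaintext blocks.
C[0] = C[1] = C[4] = 0b10001000, so P[0] = P[1] = P[4].
C[2] = C[3] = 0b11110010, so P[2] = P[3].

P[0] = P[1] = P[4]; P[2] = P[3]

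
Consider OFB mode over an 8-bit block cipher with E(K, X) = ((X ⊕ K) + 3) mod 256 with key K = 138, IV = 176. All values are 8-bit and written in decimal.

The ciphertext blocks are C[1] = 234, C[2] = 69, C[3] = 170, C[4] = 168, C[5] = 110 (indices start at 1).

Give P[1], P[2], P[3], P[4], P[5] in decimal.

OFB decryption: S_i = E(K, S_{i−1}) with S_{0} = IV; P_i = C_i ⊕ S_i.
P[1]: S = E(K, 176) = 61; 234 ⊕ 61 = 215.
P[2]: S = E(K, 61) = 186; 69 ⊕ 186 = 255.
P[3]: S = E(K, 186) = 51; 170 ⊕ 51 = 153.
P[4]: S = E(K, 51) = 188; 168 ⊕ 188 = 20.
P[5]: S = E(K, 188) = 57; 110 ⊕ 57 = 87.

P[1] = 215, P[2] = 255, P[3] = 153, P[4] = 20, P[5] = 87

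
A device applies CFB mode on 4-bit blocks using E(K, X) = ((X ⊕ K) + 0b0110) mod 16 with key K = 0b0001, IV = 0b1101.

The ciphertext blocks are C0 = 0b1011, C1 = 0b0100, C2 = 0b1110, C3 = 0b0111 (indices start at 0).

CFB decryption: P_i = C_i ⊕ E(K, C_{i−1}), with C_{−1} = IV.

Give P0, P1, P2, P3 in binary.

P0 = 0b1001, P1 = 0b0100, P2 = 0b0101, P3 = 0b0010

P0: E(K, 0b1101) = 0b0010; 0b1011 ⊕ 0b0010 = 0b1001.
P1: E(K, 0b1011) = 0b0000; 0b0100 ⊕ 0b0000 = 0b0100.
P2: E(K, 0b0100) = 0b1011; 0b1110 ⊕ 0b1011 = 0b0101.
P3: E(K, 0b1110) = 0b0101; 0b0111 ⊕ 0b0101 = 0b0010.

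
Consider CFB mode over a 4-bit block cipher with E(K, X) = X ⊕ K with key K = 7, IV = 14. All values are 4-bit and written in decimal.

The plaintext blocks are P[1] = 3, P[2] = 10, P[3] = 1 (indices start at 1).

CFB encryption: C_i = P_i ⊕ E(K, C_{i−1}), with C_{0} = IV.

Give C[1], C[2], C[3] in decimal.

C[1] = 10, C[2] = 7, C[3] = 1

C[1]: E(K, 14) = 9; 3 ⊕ 9 = 10.
C[2]: E(K, 10) = 13; 10 ⊕ 13 = 7.
C[3]: E(K, 7) = 0; 1 ⊕ 0 = 1.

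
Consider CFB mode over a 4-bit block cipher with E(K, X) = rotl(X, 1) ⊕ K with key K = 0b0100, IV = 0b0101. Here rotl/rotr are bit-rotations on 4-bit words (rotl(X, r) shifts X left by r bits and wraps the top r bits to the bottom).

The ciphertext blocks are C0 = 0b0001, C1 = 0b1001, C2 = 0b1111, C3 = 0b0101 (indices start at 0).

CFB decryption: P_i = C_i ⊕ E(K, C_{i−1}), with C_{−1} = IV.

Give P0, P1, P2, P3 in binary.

P0: E(K, 0b0101) = 0b1110; 0b0001 ⊕ 0b1110 = 0b1111.
P1: E(K, 0b0001) = 0b0110; 0b1001 ⊕ 0b0110 = 0b1111.
P2: E(K, 0b1001) = 0b0111; 0b1111 ⊕ 0b0111 = 0b1000.
P3: E(K, 0b1111) = 0b1011; 0b0101 ⊕ 0b1011 = 0b1110.

P0 = 0b1111, P1 = 0b1111, P2 = 0b1000, P3 = 0b1110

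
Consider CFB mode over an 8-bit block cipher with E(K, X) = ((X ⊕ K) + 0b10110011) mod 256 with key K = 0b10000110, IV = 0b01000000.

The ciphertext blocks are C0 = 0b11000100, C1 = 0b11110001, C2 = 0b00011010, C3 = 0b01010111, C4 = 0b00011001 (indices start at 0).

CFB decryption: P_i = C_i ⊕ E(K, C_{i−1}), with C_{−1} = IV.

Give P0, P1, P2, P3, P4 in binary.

P0 = 0b10111101, P1 = 0b00000100, P2 = 0b00110000, P3 = 0b00011000, P4 = 0b10011101

P0: E(K, 0b01000000) = 0b01111001; 0b11000100 ⊕ 0b01111001 = 0b10111101.
P1: E(K, 0b11000100) = 0b11110101; 0b11110001 ⊕ 0b11110101 = 0b00000100.
P2: E(K, 0b11110001) = 0b00101010; 0b00011010 ⊕ 0b00101010 = 0b00110000.
P3: E(K, 0b00011010) = 0b01001111; 0b01010111 ⊕ 0b01001111 = 0b00011000.
P4: E(K, 0b01010111) = 0b10000100; 0b00011001 ⊕ 0b10000100 = 0b10011101.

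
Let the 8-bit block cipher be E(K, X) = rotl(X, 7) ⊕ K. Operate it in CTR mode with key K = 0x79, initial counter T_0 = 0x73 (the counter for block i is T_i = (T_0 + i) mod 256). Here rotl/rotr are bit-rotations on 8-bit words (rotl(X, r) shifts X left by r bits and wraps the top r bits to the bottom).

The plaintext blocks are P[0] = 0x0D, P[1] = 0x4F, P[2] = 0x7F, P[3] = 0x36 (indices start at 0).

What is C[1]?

C[1] = 0x0C

CTR encryption: S_i = E(K, T_i) where T_i is the counter for block i; C_i = P_i ⊕ S_i.
C[0]: T = 0x73, S = E(K, T) = 0xC0; 0x0D ⊕ 0xC0 = 0xCD.
C[1]: T = 0x74, S = E(K, T) = 0x43; 0x4F ⊕ 0x43 = 0x0C.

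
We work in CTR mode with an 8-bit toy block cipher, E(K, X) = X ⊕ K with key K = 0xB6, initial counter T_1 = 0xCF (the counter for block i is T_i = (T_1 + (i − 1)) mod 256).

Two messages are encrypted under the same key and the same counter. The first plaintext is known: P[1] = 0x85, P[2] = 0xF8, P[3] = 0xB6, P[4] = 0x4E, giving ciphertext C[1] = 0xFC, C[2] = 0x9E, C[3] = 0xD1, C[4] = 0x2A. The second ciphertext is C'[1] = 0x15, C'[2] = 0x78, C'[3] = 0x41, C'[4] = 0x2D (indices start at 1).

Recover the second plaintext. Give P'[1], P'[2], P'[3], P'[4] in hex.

P'[1] = 0x6C, P'[2] = 0x1E, P'[3] = 0x26, P'[4] = 0x49

In CTR with a reused counter, both messages share the same keystream S_i, so C_i ⊕ C'_i = P_i ⊕ P'_i and thus P'_i = P_i ⊕ C_i ⊕ C'_i.
P'[1]: 0x85 ⊕ 0xFC ⊕ 0x15 = 0x6C.
P'[2]: 0xF8 ⊕ 0x9E ⊕ 0x78 = 0x1E.
P'[3]: 0xB6 ⊕ 0xD1 ⊕ 0x41 = 0x26.
P'[4]: 0x4E ⊕ 0x2A ⊕ 0x2D = 0x49.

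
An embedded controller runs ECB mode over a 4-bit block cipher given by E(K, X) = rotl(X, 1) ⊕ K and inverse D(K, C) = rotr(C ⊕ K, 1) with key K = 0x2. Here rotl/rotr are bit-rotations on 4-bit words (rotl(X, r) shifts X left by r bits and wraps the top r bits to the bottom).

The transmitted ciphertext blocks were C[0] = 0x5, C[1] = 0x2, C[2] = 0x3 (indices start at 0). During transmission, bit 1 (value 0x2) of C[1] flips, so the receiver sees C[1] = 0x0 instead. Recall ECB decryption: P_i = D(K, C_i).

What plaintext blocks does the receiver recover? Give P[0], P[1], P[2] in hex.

P[0] = 0xB, P[1] = 0x1, P[2] = 0x8

Only C[1] changed, to 0x0. In ECB, a change in C_i affects only P_i. Decrypting the received ciphertext:
P[0]: D(K, 0x5) = 0xB.
P[1]: D(K, 0x0) = 0x1.
P[2]: D(K, 0x3) = 0x8.
Blocks that differ from the original plaintext: P[1].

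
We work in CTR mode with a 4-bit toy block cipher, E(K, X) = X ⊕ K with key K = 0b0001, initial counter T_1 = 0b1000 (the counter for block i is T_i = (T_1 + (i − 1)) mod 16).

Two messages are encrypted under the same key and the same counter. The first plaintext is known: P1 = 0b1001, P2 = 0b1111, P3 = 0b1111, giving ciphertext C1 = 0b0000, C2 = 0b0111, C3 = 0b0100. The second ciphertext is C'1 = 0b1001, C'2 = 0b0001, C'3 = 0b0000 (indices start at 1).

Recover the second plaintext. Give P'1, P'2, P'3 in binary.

In CTR with a reused counter, both messages share the same keystream S_i, so C_i ⊕ C'_i = P_i ⊕ P'_i and thus P'_i = P_i ⊕ C_i ⊕ C'_i.
P'1: 0b1001 ⊕ 0b0000 ⊕ 0b1001 = 0b0000.
P'2: 0b1111 ⊕ 0b0111 ⊕ 0b0001 = 0b1001.
P'3: 0b1111 ⊕ 0b0100 ⊕ 0b0000 = 0b1011.

P'1 = 0b0000, P'2 = 0b1001, P'3 = 0b1011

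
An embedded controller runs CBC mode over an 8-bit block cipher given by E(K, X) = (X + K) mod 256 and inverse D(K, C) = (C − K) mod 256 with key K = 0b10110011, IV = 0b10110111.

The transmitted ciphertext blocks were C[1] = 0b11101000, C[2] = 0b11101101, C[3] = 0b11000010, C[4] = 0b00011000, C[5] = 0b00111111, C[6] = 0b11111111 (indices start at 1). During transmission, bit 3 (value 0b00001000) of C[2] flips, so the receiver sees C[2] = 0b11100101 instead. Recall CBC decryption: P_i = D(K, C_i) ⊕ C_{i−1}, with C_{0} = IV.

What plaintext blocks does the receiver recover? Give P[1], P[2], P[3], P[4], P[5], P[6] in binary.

Only C[2] changed, to 0b11100101. In CBC, a change in C_i garbles P_i and flips the same bit in P_{i+1}. Decrypting the received ciphertext:
P[1]: D(K, 0b11101000) = 0b00110101; 0b00110101 ⊕ 0b10110111 = 0b10000010.
P[2]: D(K, 0b11100101) = 0b00110010; 0b00110010 ⊕ 0b11101000 = 0b11011010.
P[3]: D(K, 0b11000010) = 0b00001111; 0b00001111 ⊕ 0b11100101 = 0b11101010.
P[4]: D(K, 0b00011000) = 0b01100101; 0b01100101 ⊕ 0b11000010 = 0b10100111.
P[5]: D(K, 0b00111111) = 0b10001100; 0b10001100 ⊕ 0b00011000 = 0b10010100.
P[6]: D(K, 0b11111111) = 0b01001100; 0b01001100 ⊕ 0b00111111 = 0b01110011.
Blocks that differ from the original plaintext: P[2], P[3].

P[1] = 0b10000010, P[2] = 0b11011010, P[3] = 0b11101010, P[4] = 0b10100111, P[5] = 0b10010100, P[6] = 0b01110011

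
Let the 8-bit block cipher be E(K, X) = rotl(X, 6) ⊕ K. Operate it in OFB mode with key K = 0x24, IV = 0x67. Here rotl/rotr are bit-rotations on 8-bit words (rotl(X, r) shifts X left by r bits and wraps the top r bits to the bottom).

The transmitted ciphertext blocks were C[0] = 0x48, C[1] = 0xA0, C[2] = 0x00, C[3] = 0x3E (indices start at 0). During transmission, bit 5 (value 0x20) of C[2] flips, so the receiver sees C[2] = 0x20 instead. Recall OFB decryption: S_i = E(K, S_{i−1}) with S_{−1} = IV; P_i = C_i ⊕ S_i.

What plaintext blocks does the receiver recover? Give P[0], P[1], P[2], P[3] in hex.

P[0] = 0xB5, P[1] = 0xFB, P[2] = 0xD2, P[3] = 0xA6

Only C[2] changed, to 0x20. In OFB, a change in C_i flips the same bit in P_i only; the keystream is unaffected. Decrypting the received ciphertext:
P[0]: S = E(K, 0x67) = 0xFD; 0x48 ⊕ 0xFD = 0xB5.
P[1]: S = E(K, 0xFD) = 0x5B; 0xA0 ⊕ 0x5B = 0xFB.
P[2]: S = E(K, 0x5B) = 0xF2; 0x20 ⊕ 0xF2 = 0xD2.
P[3]: S = E(K, 0xF2) = 0x98; 0x3E ⊕ 0x98 = 0xA6.
Blocks that differ from the original plaintext: P[2].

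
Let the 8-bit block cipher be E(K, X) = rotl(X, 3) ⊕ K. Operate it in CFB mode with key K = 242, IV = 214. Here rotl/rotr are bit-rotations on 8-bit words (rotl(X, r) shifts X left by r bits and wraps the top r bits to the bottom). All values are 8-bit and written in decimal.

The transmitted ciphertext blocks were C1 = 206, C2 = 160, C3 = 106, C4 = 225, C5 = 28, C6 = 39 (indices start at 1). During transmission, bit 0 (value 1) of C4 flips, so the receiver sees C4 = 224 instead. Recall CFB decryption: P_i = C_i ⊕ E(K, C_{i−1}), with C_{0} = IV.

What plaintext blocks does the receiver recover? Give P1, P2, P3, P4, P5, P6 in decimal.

P1 = 138, P2 = 36, P3 = 157, P4 = 65, P5 = 233, P6 = 53

Only C4 changed, to 224. In CFB, a change in C_i flips the same bit in P_i and garbles P_{i+1}. Decrypting the received ciphertext:
P1: E(K, 214) = 68; 206 ⊕ 68 = 138.
P2: E(K, 206) = 132; 160 ⊕ 132 = 36.
P3: E(K, 160) = 247; 106 ⊕ 247 = 157.
P4: E(K, 106) = 161; 224 ⊕ 161 = 65.
P5: E(K, 224) = 245; 28 ⊕ 245 = 233.
P6: E(K, 28) = 18; 39 ⊕ 18 = 53.
Blocks that differ from the original plaintext: P4, P5.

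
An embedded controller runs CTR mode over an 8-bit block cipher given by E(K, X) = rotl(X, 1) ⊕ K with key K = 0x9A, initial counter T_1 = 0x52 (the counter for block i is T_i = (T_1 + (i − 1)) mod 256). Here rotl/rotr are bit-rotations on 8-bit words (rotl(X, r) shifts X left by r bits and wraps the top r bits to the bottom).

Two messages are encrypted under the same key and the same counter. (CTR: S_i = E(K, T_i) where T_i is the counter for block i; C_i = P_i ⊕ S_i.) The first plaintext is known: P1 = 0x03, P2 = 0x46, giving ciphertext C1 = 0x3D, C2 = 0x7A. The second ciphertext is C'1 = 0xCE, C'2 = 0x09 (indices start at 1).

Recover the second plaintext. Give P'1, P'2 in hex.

P'1 = 0xF0, P'2 = 0x35

In CTR with a reused counter, both messages share the same keystream S_i, so C_i ⊕ C'_i = P_i ⊕ P'_i and thus P'_i = P_i ⊕ C_i ⊕ C'_i.
P'1: 0x03 ⊕ 0x3D ⊕ 0xCE = 0xF0.
P'2: 0x46 ⊕ 0x7A ⊕ 0x09 = 0x35.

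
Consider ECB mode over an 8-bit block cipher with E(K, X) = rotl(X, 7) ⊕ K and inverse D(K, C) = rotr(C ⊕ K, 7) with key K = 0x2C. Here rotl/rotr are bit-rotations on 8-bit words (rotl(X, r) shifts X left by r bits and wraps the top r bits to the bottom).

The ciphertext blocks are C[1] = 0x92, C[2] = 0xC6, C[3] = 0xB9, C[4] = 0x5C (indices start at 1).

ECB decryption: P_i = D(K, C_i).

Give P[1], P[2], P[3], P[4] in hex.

P[1]: D(K, 0x92) = 0x7D.
P[2]: D(K, 0xC6) = 0xD5.
P[3]: D(K, 0xB9) = 0x2B.
P[4]: D(K, 0x5C) = 0xE0.

P[1] = 0x7D, P[2] = 0xD5, P[3] = 0x2B, P[4] = 0xE0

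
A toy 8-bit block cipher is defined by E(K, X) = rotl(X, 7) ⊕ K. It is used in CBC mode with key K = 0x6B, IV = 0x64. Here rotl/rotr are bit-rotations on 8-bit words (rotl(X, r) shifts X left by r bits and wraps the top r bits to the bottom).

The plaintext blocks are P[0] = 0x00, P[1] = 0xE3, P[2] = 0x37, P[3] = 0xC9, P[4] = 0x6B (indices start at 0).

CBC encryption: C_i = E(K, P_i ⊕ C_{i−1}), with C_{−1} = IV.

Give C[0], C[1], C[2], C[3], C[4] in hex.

C[0] = 0x59, C[1] = 0x36, C[2] = 0xEB, C[3] = 0x7A, C[4] = 0xE3

C[0]: P[0] ⊕ 0x64 = 0x64; E(K, 0x64) = 0x59.
C[1]: P[1] ⊕ 0x59 = 0xBA; E(K, 0xBA) = 0x36.
C[2]: P[2] ⊕ 0x36 = 0x01; E(K, 0x01) = 0xEB.
C[3]: P[3] ⊕ 0xEB = 0x22; E(K, 0x22) = 0x7A.
C[4]: P[4] ⊕ 0x7A = 0x11; E(K, 0x11) = 0xE3.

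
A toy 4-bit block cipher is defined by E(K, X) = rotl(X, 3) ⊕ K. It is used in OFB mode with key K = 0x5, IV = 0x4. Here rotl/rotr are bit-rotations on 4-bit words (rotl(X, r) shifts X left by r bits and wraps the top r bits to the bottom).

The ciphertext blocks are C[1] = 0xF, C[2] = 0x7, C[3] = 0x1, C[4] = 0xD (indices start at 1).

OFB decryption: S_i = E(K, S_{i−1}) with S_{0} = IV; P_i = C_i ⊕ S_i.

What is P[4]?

P[4] = 0x9

P[1]: S = E(K, 0x4) = 0x7; 0xF ⊕ 0x7 = 0x8.
P[2]: S = E(K, 0x7) = 0xE; 0x7 ⊕ 0xE = 0x9.
P[3]: S = E(K, 0xE) = 0x2; 0x1 ⊕ 0x2 = 0x3.
P[4]: S = E(K, 0x2) = 0x4; 0xD ⊕ 0x4 = 0x9.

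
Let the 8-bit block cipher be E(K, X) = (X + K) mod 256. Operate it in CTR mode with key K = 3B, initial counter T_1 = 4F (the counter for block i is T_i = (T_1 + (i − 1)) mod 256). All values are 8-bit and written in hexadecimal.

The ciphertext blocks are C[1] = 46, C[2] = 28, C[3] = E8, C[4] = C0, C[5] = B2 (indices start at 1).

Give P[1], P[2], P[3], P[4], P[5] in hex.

P[1] = CC, P[2] = A3, P[3] = 64, P[4] = 4D, P[5] = 3C

CTR decryption: S_i = E(K, T_i) where T_i is the counter for block i; P_i = C_i ⊕ S_i.
P[1]: T = 4F, S = E(K, T) = 8A; 46 ⊕ 8A = CC.
P[2]: T = 50, S = E(K, T) = 8B; 28 ⊕ 8B = A3.
P[3]: T = 51, S = E(K, T) = 8C; E8 ⊕ 8C = 64.
P[4]: T = 52, S = E(K, T) = 8D; C0 ⊕ 8D = 4D.
P[5]: T = 53, S = E(K, T) = 8E; B2 ⊕ 8E = 3C.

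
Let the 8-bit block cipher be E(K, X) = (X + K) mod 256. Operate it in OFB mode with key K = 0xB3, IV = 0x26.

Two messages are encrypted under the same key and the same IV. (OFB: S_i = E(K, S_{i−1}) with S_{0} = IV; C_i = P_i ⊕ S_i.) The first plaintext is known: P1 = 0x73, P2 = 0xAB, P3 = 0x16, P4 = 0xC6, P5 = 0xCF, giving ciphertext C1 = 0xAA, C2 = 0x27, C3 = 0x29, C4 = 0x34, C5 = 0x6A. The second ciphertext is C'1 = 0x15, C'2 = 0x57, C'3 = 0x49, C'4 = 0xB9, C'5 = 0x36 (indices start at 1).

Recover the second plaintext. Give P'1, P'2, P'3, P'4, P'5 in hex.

P'1 = 0xCC, P'2 = 0xDB, P'3 = 0x76, P'4 = 0x4B, P'5 = 0x93

In OFB with a reused IV, both messages share the same keystream S_i, so C_i ⊕ C'_i = P_i ⊕ P'_i and thus P'_i = P_i ⊕ C_i ⊕ C'_i.
P'1: 0x73 ⊕ 0xAA ⊕ 0x15 = 0xCC.
P'2: 0xAB ⊕ 0x27 ⊕ 0x57 = 0xDB.
P'3: 0x16 ⊕ 0x29 ⊕ 0x49 = 0x76.
P'4: 0xC6 ⊕ 0x34 ⊕ 0xB9 = 0x4B.
P'5: 0xCF ⊕ 0x6A ⊕ 0x36 = 0x93.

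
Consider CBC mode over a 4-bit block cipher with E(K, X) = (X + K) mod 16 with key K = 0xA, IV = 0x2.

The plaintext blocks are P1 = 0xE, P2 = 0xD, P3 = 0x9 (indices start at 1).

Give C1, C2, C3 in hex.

CBC encryption: C_i = E(K, P_i ⊕ C_{i−1}), with C_{0} = IV.
C1: P1 ⊕ 0x2 = 0xC; E(K, 0xC) = 0x6.
C2: P2 ⊕ 0x6 = 0xB; E(K, 0xB) = 0x5.
C3: P3 ⊕ 0x5 = 0xC; E(K, 0xC) = 0x6.

C1 = 0x6, C2 = 0x5, C3 = 0x6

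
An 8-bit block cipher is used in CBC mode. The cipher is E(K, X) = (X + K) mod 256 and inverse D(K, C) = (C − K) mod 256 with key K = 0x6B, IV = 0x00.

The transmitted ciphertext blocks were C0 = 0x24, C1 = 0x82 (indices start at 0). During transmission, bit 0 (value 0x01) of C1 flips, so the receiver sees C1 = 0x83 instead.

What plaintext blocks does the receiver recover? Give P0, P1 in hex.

CBC decryption: P_i = D(K, C_i) ⊕ C_{i−1}, with C_{−1} = IV.
Only C1 changed, to 0x83. In CBC, a change in C_i garbles P_i and flips the same bit in P_{i+1}. Decrypting the received ciphertext:
P0: D(K, 0x24) = 0xB9; 0xB9 ⊕ 0x00 = 0xB9.
P1: D(K, 0x83) = 0x18; 0x18 ⊕ 0x24 = 0x3C.
Blocks that differ from the original plaintext: P1.

P0 = 0xB9, P1 = 0x3C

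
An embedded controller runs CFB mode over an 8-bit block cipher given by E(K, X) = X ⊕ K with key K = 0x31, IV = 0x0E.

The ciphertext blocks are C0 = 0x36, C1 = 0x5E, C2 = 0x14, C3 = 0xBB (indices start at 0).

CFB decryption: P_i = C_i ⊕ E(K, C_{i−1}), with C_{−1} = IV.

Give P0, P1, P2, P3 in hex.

P0 = 0x09, P1 = 0x59, P2 = 0x7B, P3 = 0x9E

P0: E(K, 0x0E) = 0x3F; 0x36 ⊕ 0x3F = 0x09.
P1: E(K, 0x36) = 0x07; 0x5E ⊕ 0x07 = 0x59.
P2: E(K, 0x5E) = 0x6F; 0x14 ⊕ 0x6F = 0x7B.
P3: E(K, 0x14) = 0x25; 0xBB ⊕ 0x25 = 0x9E.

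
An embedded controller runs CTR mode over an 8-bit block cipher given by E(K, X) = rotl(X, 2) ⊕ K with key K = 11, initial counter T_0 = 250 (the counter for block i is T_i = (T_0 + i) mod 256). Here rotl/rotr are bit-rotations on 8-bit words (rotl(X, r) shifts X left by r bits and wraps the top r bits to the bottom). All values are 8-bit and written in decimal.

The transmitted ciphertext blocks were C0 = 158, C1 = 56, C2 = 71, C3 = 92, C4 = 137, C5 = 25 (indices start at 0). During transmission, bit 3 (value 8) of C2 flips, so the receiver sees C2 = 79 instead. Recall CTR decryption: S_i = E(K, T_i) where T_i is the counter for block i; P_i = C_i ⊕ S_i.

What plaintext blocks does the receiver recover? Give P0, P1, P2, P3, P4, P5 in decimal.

Only C2 changed, to 79. In CTR, a change in C_i flips the same bit in P_i only; the keystream is unaffected. Decrypting the received ciphertext:
P0: T = 250, S = E(K, T) = 224; 158 ⊕ 224 = 126.
P1: T = 251, S = E(K, T) = 228; 56 ⊕ 228 = 220.
P2: T = 252, S = E(K, T) = 248; 79 ⊕ 248 = 183.
P3: T = 253, S = E(K, T) = 252; 92 ⊕ 252 = 160.
P4: T = 254, S = E(K, T) = 240; 137 ⊕ 240 = 121.
P5: T = 255, S = E(K, T) = 244; 25 ⊕ 244 = 237.
Blocks that differ from the original plaintext: P2.

P0 = 126, P1 = 220, P2 = 183, P3 = 160, P4 = 121, P5 = 237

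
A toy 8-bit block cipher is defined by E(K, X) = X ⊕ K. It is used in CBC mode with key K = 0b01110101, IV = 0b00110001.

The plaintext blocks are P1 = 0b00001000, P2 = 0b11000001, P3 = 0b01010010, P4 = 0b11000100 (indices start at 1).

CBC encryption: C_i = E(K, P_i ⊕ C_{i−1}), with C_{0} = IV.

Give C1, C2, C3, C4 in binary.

C1: P1 ⊕ 0b00110001 = 0b00111001; E(K, 0b00111001) = 0b01001100.
C2: P2 ⊕ 0b01001100 = 0b10001101; E(K, 0b10001101) = 0b11111000.
C3: P3 ⊕ 0b11111000 = 0b10101010; E(K, 0b10101010) = 0b11011111.
C4: P4 ⊕ 0b11011111 = 0b00011011; E(K, 0b00011011) = 0b01101110.

C1 = 0b01001100, C2 = 0b11111000, C3 = 0b11011111, C4 = 0b01101110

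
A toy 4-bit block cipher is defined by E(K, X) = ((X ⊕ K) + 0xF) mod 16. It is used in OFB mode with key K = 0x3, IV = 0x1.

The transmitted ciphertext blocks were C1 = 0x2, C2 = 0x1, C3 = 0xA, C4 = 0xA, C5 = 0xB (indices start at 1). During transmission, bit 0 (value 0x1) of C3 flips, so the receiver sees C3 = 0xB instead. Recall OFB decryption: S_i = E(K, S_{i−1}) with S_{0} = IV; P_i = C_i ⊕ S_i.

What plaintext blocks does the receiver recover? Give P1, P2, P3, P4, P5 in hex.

Only C3 changed, to 0xB. In OFB, a change in C_i flips the same bit in P_i only; the keystream is unaffected. Decrypting the received ciphertext:
P1: S = E(K, 0x1) = 0x1; 0x2 ⊕ 0x1 = 0x3.
P2: S = E(K, 0x1) = 0x1; 0x1 ⊕ 0x1 = 0x0.
P3: S = E(K, 0x1) = 0x1; 0xB ⊕ 0x1 = 0xA.
P4: S = E(K, 0x1) = 0x1; 0xA ⊕ 0x1 = 0xB.
P5: S = E(K, 0x1) = 0x1; 0xB ⊕ 0x1 = 0xA.
Blocks that differ from the original plaintext: P3.

P1 = 0x3, P2 = 0x0, P3 = 0xA, P4 = 0xB, P5 = 0xA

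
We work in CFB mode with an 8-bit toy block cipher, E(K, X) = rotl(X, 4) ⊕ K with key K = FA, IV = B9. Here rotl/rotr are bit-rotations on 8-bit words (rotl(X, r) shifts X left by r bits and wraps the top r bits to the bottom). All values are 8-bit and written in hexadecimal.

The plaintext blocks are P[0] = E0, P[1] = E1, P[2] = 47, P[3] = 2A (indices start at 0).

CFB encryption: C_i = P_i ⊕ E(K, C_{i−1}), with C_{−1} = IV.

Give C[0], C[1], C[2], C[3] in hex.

C[0]: E(K, B9) = 61; E0 ⊕ 61 = 81.
C[1]: E(K, 81) = E2; E1 ⊕ E2 = 03.
C[2]: E(K, 03) = CA; 47 ⊕ CA = 8D.
C[3]: E(K, 8D) = 22; 2A ⊕ 22 = 08.

C[0] = 81, C[1] = 03, C[2] = 8D, C[3] = 08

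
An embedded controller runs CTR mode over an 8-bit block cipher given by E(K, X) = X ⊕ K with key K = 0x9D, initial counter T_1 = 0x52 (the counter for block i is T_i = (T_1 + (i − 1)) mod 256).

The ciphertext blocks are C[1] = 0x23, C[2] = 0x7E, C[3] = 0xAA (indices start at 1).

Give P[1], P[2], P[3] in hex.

P[1] = 0xEC, P[2] = 0xB0, P[3] = 0x63

CTR decryption: S_i = E(K, T_i) where T_i is the counter for block i; P_i = C_i ⊕ S_i.
P[1]: T = 0x52, S = E(K, T) = 0xCF; 0x23 ⊕ 0xCF = 0xEC.
P[2]: T = 0x53, S = E(K, T) = 0xCE; 0x7E ⊕ 0xCE = 0xB0.
P[3]: T = 0x54, S = E(K, T) = 0xC9; 0xAA ⊕ 0xC9 = 0x63.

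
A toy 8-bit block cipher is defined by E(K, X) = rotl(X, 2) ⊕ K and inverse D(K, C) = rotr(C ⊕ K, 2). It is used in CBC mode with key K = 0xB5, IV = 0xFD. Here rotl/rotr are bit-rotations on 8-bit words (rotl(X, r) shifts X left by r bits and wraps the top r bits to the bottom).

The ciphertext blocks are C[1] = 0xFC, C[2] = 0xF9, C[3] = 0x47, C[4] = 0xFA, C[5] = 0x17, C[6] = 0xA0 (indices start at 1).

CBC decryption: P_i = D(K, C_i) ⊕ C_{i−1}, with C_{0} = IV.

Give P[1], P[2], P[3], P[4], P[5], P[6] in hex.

P[1]: D(K, 0xFC) = 0x52; 0x52 ⊕ 0xFD = 0xAF.
P[2]: D(K, 0xF9) = 0x13; 0x13 ⊕ 0xFC = 0xEF.
P[3]: D(K, 0x47) = 0xBC; 0xBC ⊕ 0xF9 = 0x45.
P[4]: D(K, 0xFA) = 0xD3; 0xD3 ⊕ 0x47 = 0x94.
P[5]: D(K, 0x17) = 0xA8; 0xA8 ⊕ 0xFA = 0x52.
P[6]: D(K, 0xA0) = 0x45; 0x45 ⊕ 0x17 = 0x52.

P[1] = 0xAF, P[2] = 0xEF, P[3] = 0x45, P[4] = 0x94, P[5] = 0x52, P[6] = 0x52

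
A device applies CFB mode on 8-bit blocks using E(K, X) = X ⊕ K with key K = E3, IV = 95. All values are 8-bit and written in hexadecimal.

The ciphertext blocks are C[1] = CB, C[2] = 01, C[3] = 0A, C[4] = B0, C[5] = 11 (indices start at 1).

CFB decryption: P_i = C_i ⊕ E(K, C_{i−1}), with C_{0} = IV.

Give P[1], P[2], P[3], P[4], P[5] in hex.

P[1] = BD, P[2] = 29, P[3] = E8, P[4] = 59, P[5] = 42

P[1]: E(K, 95) = 76; CB ⊕ 76 = BD.
P[2]: E(K, CB) = 28; 01 ⊕ 28 = 29.
P[3]: E(K, 01) = E2; 0A ⊕ E2 = E8.
P[4]: E(K, 0A) = E9; B0 ⊕ E9 = 59.
P[5]: E(K, B0) = 53; 11 ⊕ 53 = 42.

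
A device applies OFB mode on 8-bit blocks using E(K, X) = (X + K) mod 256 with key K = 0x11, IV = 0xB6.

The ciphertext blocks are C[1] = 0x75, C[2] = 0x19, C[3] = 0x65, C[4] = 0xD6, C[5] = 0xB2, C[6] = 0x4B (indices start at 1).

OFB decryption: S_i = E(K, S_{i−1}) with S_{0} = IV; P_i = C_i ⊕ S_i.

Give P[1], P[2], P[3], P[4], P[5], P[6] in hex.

P[1] = 0xB2, P[2] = 0xC1, P[3] = 0x8C, P[4] = 0x2C, P[5] = 0xB9, P[6] = 0x57

P[1]: S = E(K, 0xB6) = 0xC7; 0x75 ⊕ 0xC7 = 0xB2.
P[2]: S = E(K, 0xC7) = 0xD8; 0x19 ⊕ 0xD8 = 0xC1.
P[3]: S = E(K, 0xD8) = 0xE9; 0x65 ⊕ 0xE9 = 0x8C.
P[4]: S = E(K, 0xE9) = 0xFA; 0xD6 ⊕ 0xFA = 0x2C.
P[5]: S = E(K, 0xFA) = 0x0B; 0xB2 ⊕ 0x0B = 0xB9.
P[6]: S = E(K, 0x0B) = 0x1C; 0x4B ⊕ 0x1C = 0x57.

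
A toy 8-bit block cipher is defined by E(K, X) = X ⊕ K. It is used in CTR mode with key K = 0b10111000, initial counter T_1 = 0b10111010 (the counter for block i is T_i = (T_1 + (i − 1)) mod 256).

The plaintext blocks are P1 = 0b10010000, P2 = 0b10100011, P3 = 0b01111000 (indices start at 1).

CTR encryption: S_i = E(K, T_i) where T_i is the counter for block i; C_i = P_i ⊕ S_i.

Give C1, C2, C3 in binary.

C1: T = 0b10111010, S = E(K, T) = 0b00000010; 0b10010000 ⊕ 0b00000010 = 0b10010010.
C2: T = 0b10111011, S = E(K, T) = 0b00000011; 0b10100011 ⊕ 0b00000011 = 0b10100000.
C3: T = 0b10111100, S = E(K, T) = 0b00000100; 0b01111000 ⊕ 0b00000100 = 0b01111100.

C1 = 0b10010010, C2 = 0b10100000, C3 = 0b01111100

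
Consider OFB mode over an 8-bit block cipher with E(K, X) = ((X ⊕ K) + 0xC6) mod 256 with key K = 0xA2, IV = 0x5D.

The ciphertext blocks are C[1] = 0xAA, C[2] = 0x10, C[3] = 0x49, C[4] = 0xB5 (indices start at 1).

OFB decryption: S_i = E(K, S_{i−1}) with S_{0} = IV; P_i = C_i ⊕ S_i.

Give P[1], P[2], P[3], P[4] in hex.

P[1] = 0x6F, P[2] = 0x3D, P[3] = 0x1C, P[4] = 0x08

P[1]: S = E(K, 0x5D) = 0xC5; 0xAA ⊕ 0xC5 = 0x6F.
P[2]: S = E(K, 0xC5) = 0x2D; 0x10 ⊕ 0x2D = 0x3D.
P[3]: S = E(K, 0x2D) = 0x55; 0x49 ⊕ 0x55 = 0x1C.
P[4]: S = E(K, 0x55) = 0xBD; 0xB5 ⊕ 0xBD = 0x08.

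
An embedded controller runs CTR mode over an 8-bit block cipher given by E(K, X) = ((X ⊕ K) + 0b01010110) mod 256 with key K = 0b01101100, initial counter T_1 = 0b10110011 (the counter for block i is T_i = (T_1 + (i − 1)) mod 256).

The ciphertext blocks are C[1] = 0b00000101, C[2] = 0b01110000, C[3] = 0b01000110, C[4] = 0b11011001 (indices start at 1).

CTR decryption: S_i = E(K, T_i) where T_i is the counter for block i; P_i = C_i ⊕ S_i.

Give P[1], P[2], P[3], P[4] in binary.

P[1]: T = 0b10110011, S = E(K, T) = 0b00110101; 0b00000101 ⊕ 0b00110101 = 0b00110000.
P[2]: T = 0b10110100, S = E(K, T) = 0b00101110; 0b01110000 ⊕ 0b00101110 = 0b01011110.
P[3]: T = 0b10110101, S = E(K, T) = 0b00101111; 0b01000110 ⊕ 0b00101111 = 0b01101001.
P[4]: T = 0b10110110, S = E(K, T) = 0b00110000; 0b11011001 ⊕ 0b00110000 = 0b11101001.

P[1] = 0b00110000, P[2] = 0b01011110, P[3] = 0b01101001, P[4] = 0b11101001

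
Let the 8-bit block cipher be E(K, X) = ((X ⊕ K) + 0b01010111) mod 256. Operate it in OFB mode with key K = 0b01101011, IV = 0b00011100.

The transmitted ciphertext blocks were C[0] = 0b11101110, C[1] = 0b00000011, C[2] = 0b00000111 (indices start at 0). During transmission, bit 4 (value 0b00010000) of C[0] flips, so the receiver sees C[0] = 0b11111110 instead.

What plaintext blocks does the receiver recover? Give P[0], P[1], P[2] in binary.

OFB decryption: S_i = E(K, S_{i−1}) with S_{−1} = IV; P_i = C_i ⊕ S_i.
Only C[0] changed, to 0b11111110. In OFB, a change in C_i flips the same bit in P_i only; the keystream is unaffected. Decrypting the received ciphertext:
P[0]: S = E(K, 0b00011100) = 0b11001110; 0b11111110 ⊕ 0b11001110 = 0b00110000.
P[1]: S = E(K, 0b11001110) = 0b11111100; 0b00000011 ⊕ 0b11111100 = 0b11111111.
P[2]: S = E(K, 0b11111100) = 0b11101110; 0b00000111 ⊕ 0b11101110 = 0b11101001.
Blocks that differ from the original plaintext: P[0].

P[0] = 0b00110000, P[1] = 0b11111111, P[2] = 0b11101001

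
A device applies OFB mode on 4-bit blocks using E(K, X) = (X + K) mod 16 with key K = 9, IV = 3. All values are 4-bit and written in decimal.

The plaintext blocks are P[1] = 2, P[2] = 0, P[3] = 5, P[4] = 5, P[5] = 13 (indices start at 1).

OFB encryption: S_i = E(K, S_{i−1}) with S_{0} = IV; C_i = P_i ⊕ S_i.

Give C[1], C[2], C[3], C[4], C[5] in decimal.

C[1]: S = E(K, 3) = 12; 2 ⊕ 12 = 14.
C[2]: S = E(K, 12) = 5; 0 ⊕ 5 = 5.
C[3]: S = E(K, 5) = 14; 5 ⊕ 14 = 11.
C[4]: S = E(K, 14) = 7; 5 ⊕ 7 = 2.
C[5]: S = E(K, 7) = 0; 13 ⊕ 0 = 13.

C[1] = 14, C[2] = 5, C[3] = 11, C[4] = 2, C[5] = 13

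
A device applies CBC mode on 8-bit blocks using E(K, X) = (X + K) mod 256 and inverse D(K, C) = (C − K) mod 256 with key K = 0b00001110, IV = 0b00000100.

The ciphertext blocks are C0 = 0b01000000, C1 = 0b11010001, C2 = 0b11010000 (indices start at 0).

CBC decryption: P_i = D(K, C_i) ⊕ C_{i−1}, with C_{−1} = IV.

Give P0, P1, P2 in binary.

P0 = 0b00110110, P1 = 0b10000011, P2 = 0b00010011

P0: D(K, 0b01000000) = 0b00110010; 0b00110010 ⊕ 0b00000100 = 0b00110110.
P1: D(K, 0b11010001) = 0b11000011; 0b11000011 ⊕ 0b01000000 = 0b10000011.
P2: D(K, 0b11010000) = 0b11000010; 0b11000010 ⊕ 0b11010001 = 0b00010011.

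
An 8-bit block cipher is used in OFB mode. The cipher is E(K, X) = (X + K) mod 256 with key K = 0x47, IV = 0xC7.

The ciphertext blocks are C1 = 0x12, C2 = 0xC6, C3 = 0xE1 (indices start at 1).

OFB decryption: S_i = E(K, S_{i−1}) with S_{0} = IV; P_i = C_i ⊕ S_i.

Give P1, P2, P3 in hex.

P1 = 0x1C, P2 = 0x93, P3 = 0x7D

P1: S = E(K, 0xC7) = 0x0E; 0x12 ⊕ 0x0E = 0x1C.
P2: S = E(K, 0x0E) = 0x55; 0xC6 ⊕ 0x55 = 0x93.
P3: S = E(K, 0x55) = 0x9C; 0xE1 ⊕ 0x9C = 0x7D.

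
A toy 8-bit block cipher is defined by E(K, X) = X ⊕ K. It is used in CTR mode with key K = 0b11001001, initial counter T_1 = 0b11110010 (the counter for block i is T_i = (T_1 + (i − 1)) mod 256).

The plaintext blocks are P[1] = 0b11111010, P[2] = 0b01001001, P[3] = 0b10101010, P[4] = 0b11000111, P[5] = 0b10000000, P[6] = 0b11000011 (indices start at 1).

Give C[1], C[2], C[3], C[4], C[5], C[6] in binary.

CTR encryption: S_i = E(K, T_i) where T_i is the counter for block i; C_i = P_i ⊕ S_i.
C[1]: T = 0b11110010, S = E(K, T) = 0b00111011; 0b11111010 ⊕ 0b00111011 = 0b11000001.
C[2]: T = 0b11110011, S = E(K, T) = 0b00111010; 0b01001001 ⊕ 0b00111010 = 0b01110011.
C[3]: T = 0b11110100, S = E(K, T) = 0b00111101; 0b10101010 ⊕ 0b00111101 = 0b10010111.
C[4]: T = 0b11110101, S = E(K, T) = 0b00111100; 0b11000111 ⊕ 0b00111100 = 0b11111011.
C[5]: T = 0b11110110, S = E(K, T) = 0b00111111; 0b10000000 ⊕ 0b00111111 = 0b10111111.
C[6]: T = 0b11110111, S = E(K, T) = 0b00111110; 0b11000011 ⊕ 0b00111110 = 0b11111101.

C[1] = 0b11000001, C[2] = 0b01110011, C[3] = 0b10010111, C[4] = 0b11111011, C[5] = 0b10111111, C[6] = 0b11111101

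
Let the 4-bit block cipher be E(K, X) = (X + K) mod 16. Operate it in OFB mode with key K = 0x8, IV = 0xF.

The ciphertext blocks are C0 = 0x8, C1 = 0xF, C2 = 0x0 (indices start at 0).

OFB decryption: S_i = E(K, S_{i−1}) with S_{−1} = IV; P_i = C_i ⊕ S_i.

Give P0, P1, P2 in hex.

P0 = 0xF, P1 = 0x0, P2 = 0x7

P0: S = E(K, 0xF) = 0x7; 0x8 ⊕ 0x7 = 0xF.
P1: S = E(K, 0x7) = 0xF; 0xF ⊕ 0xF = 0x0.
P2: S = E(K, 0xF) = 0x7; 0x0 ⊕ 0x7 = 0x7.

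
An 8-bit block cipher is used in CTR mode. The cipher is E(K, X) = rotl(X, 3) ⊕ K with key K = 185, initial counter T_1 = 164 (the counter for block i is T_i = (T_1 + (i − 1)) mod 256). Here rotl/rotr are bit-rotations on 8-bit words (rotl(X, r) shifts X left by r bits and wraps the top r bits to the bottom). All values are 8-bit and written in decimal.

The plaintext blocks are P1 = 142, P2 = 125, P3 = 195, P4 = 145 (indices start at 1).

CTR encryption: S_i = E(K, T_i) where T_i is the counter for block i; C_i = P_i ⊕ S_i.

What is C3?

C1: T = 164, S = E(K, T) = 156; 142 ⊕ 156 = 18.
C2: T = 165, S = E(K, T) = 148; 125 ⊕ 148 = 233.
C3: T = 166, S = E(K, T) = 140; 195 ⊕ 140 = 79.

C3 = 79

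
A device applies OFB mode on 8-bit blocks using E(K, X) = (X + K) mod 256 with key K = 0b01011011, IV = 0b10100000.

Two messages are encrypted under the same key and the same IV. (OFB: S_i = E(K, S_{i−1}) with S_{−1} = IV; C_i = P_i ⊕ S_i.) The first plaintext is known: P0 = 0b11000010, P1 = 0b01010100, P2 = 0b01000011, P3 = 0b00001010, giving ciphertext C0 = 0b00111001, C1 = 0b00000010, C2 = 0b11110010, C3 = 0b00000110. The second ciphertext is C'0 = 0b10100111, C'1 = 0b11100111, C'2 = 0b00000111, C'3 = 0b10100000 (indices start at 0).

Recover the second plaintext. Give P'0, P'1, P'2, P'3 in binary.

P'0 = 0b01011100, P'1 = 0b10110001, P'2 = 0b10110110, P'3 = 0b10101100

In OFB with a reused IV, both messages share the same keystream S_i, so C_i ⊕ C'_i = P_i ⊕ P'_i and thus P'_i = P_i ⊕ C_i ⊕ C'_i.
P'0: 0b11000010 ⊕ 0b00111001 ⊕ 0b10100111 = 0b01011100.
P'1: 0b01010100 ⊕ 0b00000010 ⊕ 0b11100111 = 0b10110001.
P'2: 0b01000011 ⊕ 0b11110010 ⊕ 0b00000111 = 0b10110110.
P'3: 0b00001010 ⊕ 0b00000110 ⊕ 0b10100000 = 0b10101100.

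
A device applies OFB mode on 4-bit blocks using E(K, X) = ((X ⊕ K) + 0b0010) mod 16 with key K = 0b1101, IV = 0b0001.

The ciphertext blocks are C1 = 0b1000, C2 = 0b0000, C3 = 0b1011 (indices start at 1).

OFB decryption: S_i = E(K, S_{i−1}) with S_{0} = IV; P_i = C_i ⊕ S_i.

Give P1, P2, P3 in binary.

P1 = 0b0110, P2 = 0b0101, P3 = 0b0001

P1: S = E(K, 0b0001) = 0b1110; 0b1000 ⊕ 0b1110 = 0b0110.
P2: S = E(K, 0b1110) = 0b0101; 0b0000 ⊕ 0b0101 = 0b0101.
P3: S = E(K, 0b0101) = 0b1010; 0b1011 ⊕ 0b1010 = 0b0001.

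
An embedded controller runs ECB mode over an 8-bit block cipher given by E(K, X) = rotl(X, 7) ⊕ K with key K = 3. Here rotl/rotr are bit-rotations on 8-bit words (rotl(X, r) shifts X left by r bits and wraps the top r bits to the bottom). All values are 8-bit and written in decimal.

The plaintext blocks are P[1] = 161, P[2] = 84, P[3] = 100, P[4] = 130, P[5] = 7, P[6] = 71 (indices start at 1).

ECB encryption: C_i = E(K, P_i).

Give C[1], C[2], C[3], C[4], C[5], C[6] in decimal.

C[1] = 211, C[2] = 41, C[3] = 49, C[4] = 66, C[5] = 128, C[6] = 160

C[1]: E(K, 161) = 211.
C[2]: E(K, 84) = 41.
C[3]: E(K, 100) = 49.
C[4]: E(K, 130) = 66.
C[5]: E(K, 7) = 128.
C[6]: E(K, 71) = 160.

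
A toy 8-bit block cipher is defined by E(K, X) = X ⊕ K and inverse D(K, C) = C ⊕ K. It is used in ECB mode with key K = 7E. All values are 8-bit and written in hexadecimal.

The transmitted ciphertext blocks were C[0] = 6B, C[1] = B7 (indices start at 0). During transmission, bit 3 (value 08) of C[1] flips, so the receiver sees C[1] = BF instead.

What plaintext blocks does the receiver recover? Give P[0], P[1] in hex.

ECB decryption: P_i = D(K, C_i).
Only C[1] changed, to BF. In ECB, a change in C_i affects only P_i. Decrypting the received ciphertext:
P[0]: D(K, 6B) = 15.
P[1]: D(K, BF) = C1.
Blocks that differ from the original plaintext: P[1].

P[0] = 15, P[1] = C1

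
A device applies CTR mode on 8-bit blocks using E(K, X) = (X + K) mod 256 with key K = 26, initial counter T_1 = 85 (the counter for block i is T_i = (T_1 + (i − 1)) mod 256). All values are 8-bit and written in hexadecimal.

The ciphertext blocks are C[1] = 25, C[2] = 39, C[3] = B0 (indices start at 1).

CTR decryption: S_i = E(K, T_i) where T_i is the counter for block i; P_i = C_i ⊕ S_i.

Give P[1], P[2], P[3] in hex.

P[1]: T = 85, S = E(K, T) = AB; 25 ⊕ AB = 8E.
P[2]: T = 86, S = E(K, T) = AC; 39 ⊕ AC = 95.
P[3]: T = 87, S = E(K, T) = AD; B0 ⊕ AD = 1D.

P[1] = 8E, P[2] = 95, P[3] = 1D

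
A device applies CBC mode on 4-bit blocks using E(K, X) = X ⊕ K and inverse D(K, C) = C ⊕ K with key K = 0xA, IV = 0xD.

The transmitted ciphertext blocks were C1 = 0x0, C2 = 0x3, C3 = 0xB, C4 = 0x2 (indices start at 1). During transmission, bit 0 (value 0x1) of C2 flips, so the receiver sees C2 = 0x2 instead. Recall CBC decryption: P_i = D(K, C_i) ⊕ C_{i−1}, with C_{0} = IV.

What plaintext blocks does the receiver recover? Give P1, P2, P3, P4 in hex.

P1 = 0x7, P2 = 0x8, P3 = 0x3, P4 = 0x3

Only C2 changed, to 0x2. In CBC, a change in C_i garbles P_i and flips the same bit in P_{i+1}. Decrypting the received ciphertext:
P1: D(K, 0x0) = 0xA; 0xA ⊕ 0xD = 0x7.
P2: D(K, 0x2) = 0x8; 0x8 ⊕ 0x0 = 0x8.
P3: D(K, 0xB) = 0x1; 0x1 ⊕ 0x2 = 0x3.
P4: D(K, 0x2) = 0x8; 0x8 ⊕ 0xB = 0x3.
Blocks that differ from the original plaintext: P2, P3.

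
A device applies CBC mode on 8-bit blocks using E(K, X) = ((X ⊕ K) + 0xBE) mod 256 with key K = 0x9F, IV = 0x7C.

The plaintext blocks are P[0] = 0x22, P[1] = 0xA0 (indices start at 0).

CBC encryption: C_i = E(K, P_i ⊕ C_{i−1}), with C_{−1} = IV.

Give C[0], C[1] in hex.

C[0]: P[0] ⊕ 0x7C = 0x5E; E(K, 0x5E) = 0x7F.
C[1]: P[1] ⊕ 0x7F = 0xDF; E(K, 0xDF) = 0xFE.

C[0] = 0x7F, C[1] = 0xFE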